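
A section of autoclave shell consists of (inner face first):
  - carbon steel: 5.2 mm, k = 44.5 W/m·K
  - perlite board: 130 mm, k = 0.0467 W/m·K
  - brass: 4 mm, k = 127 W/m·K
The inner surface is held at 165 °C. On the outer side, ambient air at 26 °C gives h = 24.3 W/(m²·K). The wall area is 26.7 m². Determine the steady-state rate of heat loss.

Using the resistance-network approach (series):
R_carbon steel = L/(kA) = 0.0052/(44.5×26.7) = 4.377×10^-6 K/W
R_perlite board = L/(kA) = 0.13/(0.0467×26.7) = 0.1043 K/W
R_brass = L/(kA) = 0.004/(127×26.7) = 1.18×10^-6 K/W
R_outer film = 1/(h_o·A) = 1/(24.3×26.7) = 0.001541 K/W
R_total = 0.1058 K/W
Q = ΔT / R_total = 139 / 0.1058

Q ≈ 1310 W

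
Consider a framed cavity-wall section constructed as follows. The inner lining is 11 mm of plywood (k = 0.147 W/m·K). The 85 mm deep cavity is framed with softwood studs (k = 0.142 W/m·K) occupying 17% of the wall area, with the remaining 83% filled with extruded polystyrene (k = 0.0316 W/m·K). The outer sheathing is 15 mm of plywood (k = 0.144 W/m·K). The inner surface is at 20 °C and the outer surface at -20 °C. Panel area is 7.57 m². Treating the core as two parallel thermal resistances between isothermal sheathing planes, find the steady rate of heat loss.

Q ≈ 162 W

Sheathing layers in series; stud and cavity paths in parallel between them.
R_inner = 0.011/(0.147×7.57) = 0.009885 K/W
R_stud  = 0.085/(0.142×0.17×7.57) = 0.4651 K/W
R_cav   = 0.085/(0.0316×0.83×7.57) = 0.4281 K/W
1/R_core = 1/R_stud + 1/R_cav → R_core = 0.2229 K/W
R_outer = 0.015/(0.144×7.57) = 0.01376 K/W
R_total = 0.2466 K/W
Q = ΔT/R_total = 40/0.2466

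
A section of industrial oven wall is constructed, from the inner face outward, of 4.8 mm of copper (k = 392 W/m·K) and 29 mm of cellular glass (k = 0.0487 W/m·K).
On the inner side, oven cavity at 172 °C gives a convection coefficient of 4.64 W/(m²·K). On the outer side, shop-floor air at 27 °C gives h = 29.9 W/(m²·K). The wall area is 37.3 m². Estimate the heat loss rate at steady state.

Treating each layer as a thermal resistance in series:
R_inner film = 1/(h_i·A) = 1/(4.64×37.3) = 0.005778 K/W
R_copper = L/(kA) = 0.0048/(392×37.3) = 3.283×10^-7 K/W
R_cellular glass = L/(kA) = 0.029/(0.0487×37.3) = 0.01596 K/W
R_outer film = 1/(h_o·A) = 1/(29.9×37.3) = 8.966×10^-4 K/W
R_total = 0.02264 K/W
Q = ΔT / R_total = 145 / 0.02264

Q ≈ 6400 W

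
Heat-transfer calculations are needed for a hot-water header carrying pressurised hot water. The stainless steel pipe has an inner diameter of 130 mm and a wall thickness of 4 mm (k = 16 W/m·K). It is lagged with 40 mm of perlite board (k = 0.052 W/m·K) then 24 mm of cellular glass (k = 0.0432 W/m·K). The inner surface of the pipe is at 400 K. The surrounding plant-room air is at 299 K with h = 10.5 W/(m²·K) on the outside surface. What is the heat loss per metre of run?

Per-layer cylindrical resistances, series-summed:
R_stainless steel pipe wall = ln(69/65)/(2π×16×1) = 5.94×10^-4 K/W
R_perlite board = ln(109/69)/(2π×0.052×1) = 1.399 K/W
R_cellular glass = ln(133/109)/(2π×0.0432×1) = 0.7331 K/W
R_outer film = 1/(h_o·2πr_oL) = 1/(10.5×2π×0.133×1) = 0.114 K/W
R_total = 2.247 K/W
Q = ΔT/R_total = 101/2.247

q′ ≈ 44.9 W/m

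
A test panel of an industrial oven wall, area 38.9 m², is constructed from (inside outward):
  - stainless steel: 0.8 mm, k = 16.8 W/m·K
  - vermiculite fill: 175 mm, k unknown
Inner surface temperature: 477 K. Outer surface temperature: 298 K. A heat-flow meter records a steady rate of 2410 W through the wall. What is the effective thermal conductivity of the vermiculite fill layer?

k ≈ 0.0606 W/(m·K)

Thermal resistances in series:
R_stainless steel = L/(kA) = 0.0008/(16.8×38.9) = 1.224×10^-6 K/W
Sum of known resistances R_other = 1.224×10^-6 K/W
Total R = ΔT/Q = 179/2410 = 0.07427 K/W
R_vermiculite fill = R_total − R_other = 0.07427 K/W
k = L/(R·A) = 0.175/(0.07427×38.9)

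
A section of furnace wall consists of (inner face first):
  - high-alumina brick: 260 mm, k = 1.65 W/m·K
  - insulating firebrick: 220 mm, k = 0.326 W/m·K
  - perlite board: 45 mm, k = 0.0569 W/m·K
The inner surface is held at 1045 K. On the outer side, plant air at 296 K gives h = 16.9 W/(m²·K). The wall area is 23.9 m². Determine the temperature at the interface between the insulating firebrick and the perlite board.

Series thermal resistances:
R_high-alumina brick = L/(kA) = 0.26/(1.65×23.9) = 0.006593 K/W
R_insulating firebrick = L/(kA) = 0.22/(0.326×23.9) = 0.02824 K/W
R_perlite board = L/(kA) = 0.045/(0.0569×23.9) = 0.03309 K/W
R_outer film = 1/(h_o·A) = 1/(16.9×23.9) = 0.002476 K/W
R_total = 0.0704 K/W;  Q = ΔT/R_total = 749/0.0704 = 10640 W
T_interface = T_inner − Q·ΣR(inner→interface) = 1045 − 10600×0.03483

T ≈ 674 K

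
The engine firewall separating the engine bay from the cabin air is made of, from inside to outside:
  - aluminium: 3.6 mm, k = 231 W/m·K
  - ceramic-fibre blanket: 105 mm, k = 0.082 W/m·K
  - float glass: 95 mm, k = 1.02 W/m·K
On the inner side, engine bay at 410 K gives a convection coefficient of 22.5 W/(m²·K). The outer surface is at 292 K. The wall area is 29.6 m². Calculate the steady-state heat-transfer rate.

Treating each layer as a thermal resistance in series:
R_inner film = 1/(h_i·A) = 1/(22.5×29.6) = 0.001502 K/W
R_aluminium = L/(kA) = 0.0036/(231×29.6) = 5.265×10^-7 K/W
R_ceramic-fibre blanket = L/(kA) = 0.105/(0.082×29.6) = 0.04326 K/W
R_float glass = L/(kA) = 0.095/(1.02×29.6) = 0.003147 K/W
R_total = 0.04791 K/W
Q = ΔT / R_total = 118 / 0.04791

Q ≈ 2460 W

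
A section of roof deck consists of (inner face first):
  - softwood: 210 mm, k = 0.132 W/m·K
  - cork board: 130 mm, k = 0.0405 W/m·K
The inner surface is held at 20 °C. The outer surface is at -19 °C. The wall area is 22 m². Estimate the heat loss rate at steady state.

Model the wall as resistances in series:
R_softwood = L/(kA) = 0.21/(0.132×22) = 0.07231 K/W
R_cork board = L/(kA) = 0.13/(0.0405×22) = 0.1459 K/W
R_total = 0.2182 K/W
Q = ΔT / R_total = 39 / 0.2182

Q ≈ 179 W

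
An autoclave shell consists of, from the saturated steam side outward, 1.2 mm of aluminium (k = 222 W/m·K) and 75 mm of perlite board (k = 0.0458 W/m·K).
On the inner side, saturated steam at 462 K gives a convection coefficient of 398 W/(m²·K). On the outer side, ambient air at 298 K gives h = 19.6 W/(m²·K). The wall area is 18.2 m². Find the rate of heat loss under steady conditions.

Q ≈ 1770 W

Series thermal resistances:
R_inner film = 1/(h_i·A) = 1/(398×18.2) = 1.381×10^-4 K/W
R_aluminium = L/(kA) = 0.0012/(222×18.2) = 2.97×10^-7 K/W
R_perlite board = L/(kA) = 0.075/(0.0458×18.2) = 0.08998 K/W
R_outer film = 1/(h_o·A) = 1/(19.6×18.2) = 0.002803 K/W
R_total = 0.09292 K/W
Q = ΔT / R_total = 164 / 0.09292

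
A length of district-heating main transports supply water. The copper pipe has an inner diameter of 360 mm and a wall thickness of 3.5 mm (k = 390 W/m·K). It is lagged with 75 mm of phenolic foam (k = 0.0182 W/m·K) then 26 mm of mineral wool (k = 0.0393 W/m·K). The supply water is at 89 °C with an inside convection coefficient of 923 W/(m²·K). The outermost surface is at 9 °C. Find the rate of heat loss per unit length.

Cylindrical conduction, so R = ln(r₂/r₁)/(2πkL) per layer, in series:
R_inner film = 1/(h_i·2πr₁L) = 1/(923×2π×0.18×1) = 9.58×10^-4 K/W
R_copper pipe wall = ln(183.5/180)/(2π×390×1) = 7.859×10^-6 K/W
R_phenolic foam = ln(258.5/183.5)/(2π×0.0182×1) = 2.997 K/W
R_mineral wool = ln(284.5/258.5)/(2π×0.0393×1) = 0.3881 K/W
R_total = 3.386 K/W
Q = ΔT/R_total = 80/3.386

q′ ≈ 23.6 W/m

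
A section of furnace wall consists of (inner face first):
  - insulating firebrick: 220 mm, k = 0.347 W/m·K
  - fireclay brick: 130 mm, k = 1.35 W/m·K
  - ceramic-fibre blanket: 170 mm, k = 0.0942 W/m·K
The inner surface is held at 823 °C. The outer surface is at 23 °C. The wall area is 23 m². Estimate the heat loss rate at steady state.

Q ≈ 7260 W

Series thermal resistances:
R_insulating firebrick = L/(kA) = 0.22/(0.347×23) = 0.02757 K/W
R_fireclay brick = L/(kA) = 0.13/(1.35×23) = 0.004187 K/W
R_ceramic-fibre blanket = L/(kA) = 0.17/(0.0942×23) = 0.07846 K/W
R_total = 0.1102 K/W
Q = ΔT / R_total = 800 / 0.1102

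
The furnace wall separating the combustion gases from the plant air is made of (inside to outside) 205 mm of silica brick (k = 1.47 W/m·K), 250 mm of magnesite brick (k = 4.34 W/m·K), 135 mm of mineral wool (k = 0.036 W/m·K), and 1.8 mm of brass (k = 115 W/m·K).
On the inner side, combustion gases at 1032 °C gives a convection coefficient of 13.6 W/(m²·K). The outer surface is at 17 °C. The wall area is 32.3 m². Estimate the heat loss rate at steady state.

Q ≈ 8150 W

Model the wall as resistances in series:
R_inner film = 1/(h_i·A) = 1/(13.6×32.3) = 0.002276 K/W
R_silica brick = L/(kA) = 0.205/(1.47×32.3) = 0.004318 K/W
R_magnesite brick = L/(kA) = 0.25/(4.34×32.3) = 0.001783 K/W
R_mineral wool = L/(kA) = 0.135/(0.036×32.3) = 0.1161 K/W
R_brass = L/(kA) = 0.0018/(115×32.3) = 4.846×10^-7 K/W
R_total = 0.1245 K/W
Q = ΔT / R_total = 1015 / 0.1245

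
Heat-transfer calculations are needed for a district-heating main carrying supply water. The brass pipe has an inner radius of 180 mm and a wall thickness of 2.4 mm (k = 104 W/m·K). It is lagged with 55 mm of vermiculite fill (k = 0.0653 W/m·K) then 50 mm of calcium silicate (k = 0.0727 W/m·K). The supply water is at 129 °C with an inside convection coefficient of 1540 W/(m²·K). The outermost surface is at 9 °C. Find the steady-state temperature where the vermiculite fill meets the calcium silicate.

For a radial system each layer contributes R = ln(r_out/r_in)/(2πkL); films add R = 1/(hA).
R_inner film = 1/(h_i·2πr₁L) = 1/(1540×2π×0.18×1) = 5.742×10^-4 K/W
R_brass pipe wall = ln(182.4/180)/(2π×104×1) = 2.027×10^-5 K/W
R_vermiculite fill = ln(237.4/182.4)/(2π×0.0653×1) = 0.6423 K/W
R_calcium silicate = ln(287.4/237.4)/(2π×0.0727×1) = 0.4184 K/W
R_total = 1.061 K/W
Q = ΔT/R_total = 120/1.061
Q = 113 W/m
T_interface = T_inner − Q·ΣR(inner→interface) = 129 − 113×0.6429

T ≈ 56.3 °C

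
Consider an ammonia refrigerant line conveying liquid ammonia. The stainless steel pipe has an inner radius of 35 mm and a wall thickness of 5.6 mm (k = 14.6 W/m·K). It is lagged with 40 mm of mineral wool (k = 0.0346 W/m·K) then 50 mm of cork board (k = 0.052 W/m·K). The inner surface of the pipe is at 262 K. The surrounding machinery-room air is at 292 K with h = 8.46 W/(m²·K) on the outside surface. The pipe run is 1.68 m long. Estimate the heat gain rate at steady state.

Cylindrical conduction, so R = ln(r₂/r₁)/(2πkL) per layer, in series:
R_stainless steel pipe wall = ln(40.6/35)/(2π×14.6×1.68) = 9.631×10^-4 K/W
R_mineral wool = ln(80.6/40.6)/(2π×0.0346×1.68) = 1.878 K/W
R_cork board = ln(130.6/80.6)/(2π×0.052×1.68) = 0.8793 K/W
R_outer film = 1/(h_o·2πr_oL) = 1/(8.46×2π×0.1306×1.68) = 0.08574 K/W
R_total = 2.844 K/W
Q = ΔT/R_total = 30/2.844

Q ≈ 10.6 W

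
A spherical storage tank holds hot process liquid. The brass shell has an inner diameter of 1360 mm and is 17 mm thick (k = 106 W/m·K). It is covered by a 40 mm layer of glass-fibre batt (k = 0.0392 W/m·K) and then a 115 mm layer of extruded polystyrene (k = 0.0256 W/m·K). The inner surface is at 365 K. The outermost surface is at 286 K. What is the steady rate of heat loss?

Q ≈ 109 W

For a spherical shell R = (1/r₁ − 1/r₂)/(4πk); film R = 1/(h·4πr²). In series:
R_brass shell = (1/0.68 − 1/0.697)/(4π×106) = 2.693×10^-5 K/W
R_glass-fibre batt = (1/0.697 − 1/0.737)/(4π×0.0392) = 0.1581 K/W
R_extruded polystyrene = (1/0.737 − 1/0.852)/(4π×0.0256) = 0.5693 K/W
R_total = 0.7274 K/W
Q = ΔT/R_total = 79/0.7274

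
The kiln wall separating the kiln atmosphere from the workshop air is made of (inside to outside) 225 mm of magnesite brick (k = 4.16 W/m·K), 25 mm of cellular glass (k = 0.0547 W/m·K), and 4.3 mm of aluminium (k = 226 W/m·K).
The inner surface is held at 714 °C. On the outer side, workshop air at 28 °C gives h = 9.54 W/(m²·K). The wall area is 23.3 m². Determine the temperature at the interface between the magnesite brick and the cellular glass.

T ≈ 654 °C

Treating each layer as a thermal resistance in series:
R_magnesite brick = L/(kA) = 0.225/(4.16×23.3) = 0.002321 K/W
R_cellular glass = L/(kA) = 0.025/(0.0547×23.3) = 0.01962 K/W
R_aluminium = L/(kA) = 0.0043/(226×23.3) = 8.166×10^-7 K/W
R_outer film = 1/(h_o·A) = 1/(9.54×23.3) = 0.004499 K/W
R_total = 0.02644 K/W;  Q = ΔT/R_total = 686/0.02644 = 25950 W
T_interface = T_inner − Q·ΣR(inner→interface) = 714 − 25900×0.002321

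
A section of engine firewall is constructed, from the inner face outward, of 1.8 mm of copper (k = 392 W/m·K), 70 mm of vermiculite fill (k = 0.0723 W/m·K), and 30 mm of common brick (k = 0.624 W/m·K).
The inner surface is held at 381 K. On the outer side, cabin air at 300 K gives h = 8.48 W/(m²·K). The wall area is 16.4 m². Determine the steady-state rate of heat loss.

Treating each layer as a thermal resistance in series:
R_copper = L/(kA) = 0.0018/(392×16.4) = 2.8×10^-7 K/W
R_vermiculite fill = L/(kA) = 0.07/(0.0723×16.4) = 0.05904 K/W
R_common brick = L/(kA) = 0.03/(0.624×16.4) = 0.002932 K/W
R_outer film = 1/(h_o·A) = 1/(8.48×16.4) = 0.007191 K/W
R_total = 0.06916 K/W
Q = ΔT / R_total = 81 / 0.06916

Q ≈ 1170 W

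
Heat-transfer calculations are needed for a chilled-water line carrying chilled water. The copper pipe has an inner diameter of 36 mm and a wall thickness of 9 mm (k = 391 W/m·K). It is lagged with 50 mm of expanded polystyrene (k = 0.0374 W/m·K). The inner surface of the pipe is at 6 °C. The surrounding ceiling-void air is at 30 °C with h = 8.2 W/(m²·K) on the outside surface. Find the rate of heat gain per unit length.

q′ ≈ 5.09 W/m

For a radial system each layer contributes R = ln(r_out/r_in)/(2πkL); films add R = 1/(hA).
R_copper pipe wall = ln(27/18)/(2π×391×1) = 1.65×10^-4 K/W
R_expanded polystyrene = ln(77/27)/(2π×0.0374×1) = 4.46 K/W
R_outer film = 1/(h_o·2πr_oL) = 1/(8.2×2π×0.077×1) = 0.2521 K/W
R_total = 4.712 K/W
Q = ΔT/R_total = 24/4.712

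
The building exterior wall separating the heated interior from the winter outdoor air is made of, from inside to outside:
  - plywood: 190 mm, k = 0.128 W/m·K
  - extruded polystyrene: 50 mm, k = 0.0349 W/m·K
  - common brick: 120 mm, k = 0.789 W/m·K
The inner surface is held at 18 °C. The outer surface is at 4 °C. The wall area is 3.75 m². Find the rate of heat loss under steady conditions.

Series thermal resistances:
R_plywood = L/(kA) = 0.19/(0.128×3.75) = 0.3958 K/W
R_extruded polystyrene = L/(kA) = 0.05/(0.0349×3.75) = 0.382 K/W
R_common brick = L/(kA) = 0.12/(0.789×3.75) = 0.04056 K/W
R_total = 0.8184 K/W
Q = ΔT / R_total = 14 / 0.8184

Q ≈ 17.1 W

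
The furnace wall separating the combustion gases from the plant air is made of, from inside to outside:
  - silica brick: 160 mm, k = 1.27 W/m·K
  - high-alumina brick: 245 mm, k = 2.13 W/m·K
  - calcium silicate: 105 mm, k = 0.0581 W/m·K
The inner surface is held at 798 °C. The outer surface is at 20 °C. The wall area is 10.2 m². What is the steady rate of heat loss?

Q ≈ 3870 W

Model the wall as resistances in series:
R_silica brick = L/(kA) = 0.16/(1.27×10.2) = 0.01235 K/W
R_high-alumina brick = L/(kA) = 0.245/(2.13×10.2) = 0.01128 K/W
R_calcium silicate = L/(kA) = 0.105/(0.0581×10.2) = 0.1772 K/W
R_total = 0.2008 K/W
Q = ΔT / R_total = 778 / 0.2008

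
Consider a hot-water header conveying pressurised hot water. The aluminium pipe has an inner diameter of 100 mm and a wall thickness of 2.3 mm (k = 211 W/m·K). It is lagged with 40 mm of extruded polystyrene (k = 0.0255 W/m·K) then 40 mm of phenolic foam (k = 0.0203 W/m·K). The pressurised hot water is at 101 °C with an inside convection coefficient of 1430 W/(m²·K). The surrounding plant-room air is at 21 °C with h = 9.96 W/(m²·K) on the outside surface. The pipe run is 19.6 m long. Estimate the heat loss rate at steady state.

Cylindrical conduction, so R = ln(r₂/r₁)/(2πkL) per layer, in series:
R_inner film = 1/(h_i·2πr₁L) = 1/(1430×2π×0.05×19.6) = 1.136×10^-4 K/W
R_aluminium pipe wall = ln(52.3/50)/(2π×211×19.6) = 1.731×10^-6 K/W
R_extruded polystyrene = ln(92.3/52.3)/(2π×0.0255×19.6) = 0.1809 K/W
R_phenolic foam = ln(132.3/92.3)/(2π×0.0203×19.6) = 0.144 K/W
R_outer film = 1/(h_o·2πr_oL) = 1/(9.96×2π×0.1323×19.6) = 0.006162 K/W
R_total = 0.3312 K/W
Q = ΔT/R_total = 80/0.3312

Q ≈ 242 W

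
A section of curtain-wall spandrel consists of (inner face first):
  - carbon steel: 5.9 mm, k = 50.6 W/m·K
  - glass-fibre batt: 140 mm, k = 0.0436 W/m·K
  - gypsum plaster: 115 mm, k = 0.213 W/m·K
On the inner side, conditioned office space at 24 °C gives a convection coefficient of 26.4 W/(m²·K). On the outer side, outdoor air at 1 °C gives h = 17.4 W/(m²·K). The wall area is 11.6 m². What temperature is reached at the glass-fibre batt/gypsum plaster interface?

T ≈ 4.57 °C

Treating each layer as a thermal resistance in series:
R_inner film = 1/(h_i·A) = 1/(26.4×11.6) = 0.003265 K/W
R_carbon steel = L/(kA) = 0.0059/(50.6×11.6) = 1.005×10^-5 K/W
R_glass-fibre batt = L/(kA) = 0.14/(0.0436×11.6) = 0.2768 K/W
R_gypsum plaster = L/(kA) = 0.115/(0.213×11.6) = 0.04654 K/W
R_outer film = 1/(h_o·A) = 1/(17.4×11.6) = 0.004954 K/W
R_total = 0.3316 K/W;  Q = ΔT/R_total = 23/0.3316 = 69.36 W
T_interface = T_inner − Q·ΣR(inner→interface) = 24 − 69.4×0.2801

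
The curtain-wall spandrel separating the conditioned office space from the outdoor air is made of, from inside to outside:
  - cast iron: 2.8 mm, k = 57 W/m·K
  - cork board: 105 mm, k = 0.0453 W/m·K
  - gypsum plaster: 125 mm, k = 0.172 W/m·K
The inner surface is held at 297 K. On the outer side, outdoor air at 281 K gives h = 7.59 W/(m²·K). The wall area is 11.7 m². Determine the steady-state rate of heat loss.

Q ≈ 58.9 W

Treating each layer as a thermal resistance in series:
R_cast iron = L/(kA) = 0.0028/(57×11.7) = 4.199×10^-6 K/W
R_cork board = L/(kA) = 0.105/(0.0453×11.7) = 0.1981 K/W
R_gypsum plaster = L/(kA) = 0.125/(0.172×11.7) = 0.06211 K/W
R_outer film = 1/(h_o·A) = 1/(7.59×11.7) = 0.01126 K/W
R_total = 0.2715 K/W
Q = ΔT / R_total = 16 / 0.2715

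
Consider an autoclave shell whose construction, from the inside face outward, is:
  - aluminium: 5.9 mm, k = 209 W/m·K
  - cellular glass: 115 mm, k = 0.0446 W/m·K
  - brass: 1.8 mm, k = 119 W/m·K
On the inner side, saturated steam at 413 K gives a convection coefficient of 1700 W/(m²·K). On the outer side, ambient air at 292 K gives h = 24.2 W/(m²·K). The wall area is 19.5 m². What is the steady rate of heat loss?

Q ≈ 900 W

Thermal resistances in series:
R_inner film = 1/(h_i·A) = 1/(1700×19.5) = 3.017×10^-5 K/W
R_aluminium = L/(kA) = 0.0059/(209×19.5) = 1.448×10^-6 K/W
R_cellular glass = L/(kA) = 0.115/(0.0446×19.5) = 0.1322 K/W
R_brass = L/(kA) = 0.0018/(119×19.5) = 7.757×10^-7 K/W
R_outer film = 1/(h_o·A) = 1/(24.2×19.5) = 0.002119 K/W
R_total = 0.1344 K/W
Q = ΔT / R_total = 121 / 0.1344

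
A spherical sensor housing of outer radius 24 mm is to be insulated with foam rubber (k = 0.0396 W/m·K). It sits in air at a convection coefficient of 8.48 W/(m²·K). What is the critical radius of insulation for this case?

r_cr ≈ 9.34 mm

For a sphere r_cr = 2k/h = 2×0.0396/8.48
r_cr = 9.34 mm; since the bare radius (24 mm) is above r_cr, any added insulation will reduce heat loss.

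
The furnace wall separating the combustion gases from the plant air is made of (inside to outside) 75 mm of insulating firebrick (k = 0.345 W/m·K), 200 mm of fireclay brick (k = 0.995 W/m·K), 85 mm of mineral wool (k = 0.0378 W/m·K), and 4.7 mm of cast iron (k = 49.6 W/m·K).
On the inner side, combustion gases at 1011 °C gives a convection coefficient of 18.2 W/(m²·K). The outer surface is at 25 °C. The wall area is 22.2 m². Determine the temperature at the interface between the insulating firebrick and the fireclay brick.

Thermal resistances in series:
R_inner film = 1/(h_i·A) = 1/(18.2×22.2) = 0.002475 K/W
R_insulating firebrick = L/(kA) = 0.075/(0.345×22.2) = 0.009792 K/W
R_fireclay brick = L/(kA) = 0.2/(0.995×22.2) = 0.009054 K/W
R_mineral wool = L/(kA) = 0.085/(0.0378×22.2) = 0.1013 K/W
R_cast iron = L/(kA) = 0.0047/(49.6×22.2) = 4.268×10^-6 K/W
R_total = 0.1226 K/W;  Q = ΔT/R_total = 986/0.1226 = 8041 W
T_interface = T_inner − Q·ΣR(inner→interface) = 1011 − 8040×0.01227

T ≈ 912 °C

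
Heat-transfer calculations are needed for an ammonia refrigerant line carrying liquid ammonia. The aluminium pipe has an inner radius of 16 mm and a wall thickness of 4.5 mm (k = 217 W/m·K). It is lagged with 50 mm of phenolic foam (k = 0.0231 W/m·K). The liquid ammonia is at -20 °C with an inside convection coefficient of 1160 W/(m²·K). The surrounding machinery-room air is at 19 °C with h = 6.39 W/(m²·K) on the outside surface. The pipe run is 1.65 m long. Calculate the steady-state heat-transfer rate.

Q ≈ 7.25 W

Per-layer cylindrical resistances, series-summed:
R_inner film = 1/(h_i·2πr₁L) = 1/(1160×2π×0.016×1.65) = 0.005197 K/W
R_aluminium pipe wall = ln(20.5/16)/(2π×217×1.65) = 1.102×10^-4 K/W
R_phenolic foam = ln(70.5/20.5)/(2π×0.0231×1.65) = 5.158 K/W
R_outer film = 1/(h_o·2πr_oL) = 1/(6.39×2π×0.0705×1.65) = 0.2141 K/W
R_total = 5.377 K/W
Q = ΔT/R_total = 39/5.377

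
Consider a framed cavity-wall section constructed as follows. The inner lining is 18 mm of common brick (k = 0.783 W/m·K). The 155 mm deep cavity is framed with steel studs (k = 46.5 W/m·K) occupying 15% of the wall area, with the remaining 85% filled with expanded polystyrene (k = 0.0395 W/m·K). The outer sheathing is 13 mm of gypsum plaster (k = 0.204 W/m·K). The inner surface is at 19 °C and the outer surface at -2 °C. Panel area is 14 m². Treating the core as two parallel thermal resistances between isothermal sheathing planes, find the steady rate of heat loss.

Sheathing layers in series; stud and cavity paths in parallel between them.
R_inner = 0.018/(0.783×14) = 0.001642 K/W
R_stud  = 0.155/(46.5×0.15×14) = 0.001587 K/W
R_cav   = 0.155/(0.0395×0.85×14) = 0.3298 K/W
1/R_core = 1/R_stud + 1/R_cav → R_core = 0.00158 K/W
R_outer = 0.013/(0.204×14) = 0.004552 K/W
R_total = 0.007774 K/W
Q = ΔT/R_total = 21/0.007774

Q ≈ 2700 W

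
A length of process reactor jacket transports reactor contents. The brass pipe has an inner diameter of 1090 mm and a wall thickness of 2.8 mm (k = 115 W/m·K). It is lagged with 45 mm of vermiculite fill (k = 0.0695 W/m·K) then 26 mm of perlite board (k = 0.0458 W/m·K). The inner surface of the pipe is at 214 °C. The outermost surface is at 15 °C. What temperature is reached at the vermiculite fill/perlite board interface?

T ≈ 105 °C

Cylindrical conduction, so R = ln(r₂/r₁)/(2πkL) per layer, in series:
R_brass pipe wall = ln(547.8/545)/(2π×115×1) = 7.092×10^-6 K/W
R_vermiculite fill = ln(592.8/547.8)/(2π×0.0695×1) = 0.1808 K/W
R_perlite board = ln(618.8/592.8)/(2π×0.0458×1) = 0.1492 K/W
R_total = 0.33 K/W
Q = ΔT/R_total = 199/0.33
Q = 603 W/m
T_interface = T_inner − Q·ΣR(inner→interface) = 214 − 603×0.1808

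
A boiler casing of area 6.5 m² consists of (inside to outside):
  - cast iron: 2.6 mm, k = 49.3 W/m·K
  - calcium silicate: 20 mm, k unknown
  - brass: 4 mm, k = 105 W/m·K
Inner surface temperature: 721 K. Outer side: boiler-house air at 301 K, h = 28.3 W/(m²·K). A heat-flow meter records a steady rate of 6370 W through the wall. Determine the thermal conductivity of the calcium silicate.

k ≈ 0.0509 W/(m·K)

Model the wall as resistances in series:
R_cast iron = L/(kA) = 0.0026/(49.3×6.5) = 8.114×10^-6 K/W
R_brass = L/(kA) = 0.004/(105×6.5) = 5.861×10^-6 K/W
R_outer film = 1/(h_o·A) = 1/(28.3×6.5) = 0.005436 K/W
Sum of known resistances R_other = 0.00545 K/W
Total R = ΔT/Q = 420/6370 = 0.06593 K/W
R_calcium silicate = R_total − R_other = 0.06048 K/W
k = L/(R·A) = 0.02/(0.06048×6.5)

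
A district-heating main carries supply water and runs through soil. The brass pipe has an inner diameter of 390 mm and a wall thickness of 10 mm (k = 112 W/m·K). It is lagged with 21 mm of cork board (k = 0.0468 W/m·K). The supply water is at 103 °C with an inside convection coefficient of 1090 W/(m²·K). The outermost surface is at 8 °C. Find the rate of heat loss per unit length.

q′ ≈ 286 W/m

Radial resistances (cylindrical: R_cond = ln(r_o/r_i)/(2πkL), R_conv = 1/(h·2πrL)):
R_inner film = 1/(h_i·2πr₁L) = 1/(1090×2π×0.195×1) = 7.488×10^-4 K/W
R_brass pipe wall = ln(205/195)/(2π×112×1) = 7.107×10^-5 K/W
R_cork board = ln(226/205)/(2π×0.0468×1) = 0.3317 K/W
R_total = 0.3325 K/W
Q = ΔT/R_total = 95/0.3325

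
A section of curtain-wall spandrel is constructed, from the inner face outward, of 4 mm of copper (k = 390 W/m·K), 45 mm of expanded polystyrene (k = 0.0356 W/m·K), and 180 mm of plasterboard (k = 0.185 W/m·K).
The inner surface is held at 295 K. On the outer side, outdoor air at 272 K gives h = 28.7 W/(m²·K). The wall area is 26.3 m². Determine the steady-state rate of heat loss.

Model the wall as resistances in series:
R_copper = L/(kA) = 0.004/(390×26.3) = 3.9×10^-7 K/W
R_expanded polystyrene = L/(kA) = 0.045/(0.0356×26.3) = 0.04806 K/W
R_plasterboard = L/(kA) = 0.18/(0.185×26.3) = 0.037 K/W
R_outer film = 1/(h_o·A) = 1/(28.7×26.3) = 0.001325 K/W
R_total = 0.08638 K/W
Q = ΔT / R_total = 23 / 0.08638

Q ≈ 266 W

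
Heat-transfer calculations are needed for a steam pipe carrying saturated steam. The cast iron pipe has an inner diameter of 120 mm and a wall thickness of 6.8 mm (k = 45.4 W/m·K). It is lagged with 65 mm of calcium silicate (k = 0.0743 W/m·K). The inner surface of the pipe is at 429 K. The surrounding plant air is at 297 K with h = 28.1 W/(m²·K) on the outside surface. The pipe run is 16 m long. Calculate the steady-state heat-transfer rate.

Q ≈ 1410 W

Radial resistances (cylindrical: R_cond = ln(r_o/r_i)/(2πkL), R_conv = 1/(h·2πrL)):
R_cast iron pipe wall = ln(66.8/60)/(2π×45.4×16) = 2.352×10^-5 K/W
R_calcium silicate = ln(131.8/66.8)/(2π×0.0743×16) = 0.09098 K/W
R_outer film = 1/(h_o·2πr_oL) = 1/(28.1×2π×0.1318×16) = 0.002686 K/W
R_total = 0.09369 K/W
Q = ΔT/R_total = 132/0.09369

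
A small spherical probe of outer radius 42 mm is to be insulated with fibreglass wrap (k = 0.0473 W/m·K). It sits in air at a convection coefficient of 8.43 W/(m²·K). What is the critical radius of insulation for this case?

r_cr ≈ 11.2 mm

For a sphere r_cr = 2k/h = 2×0.0473/8.43
r_cr = 11.2 mm; since the bare radius (42 mm) is above r_cr, any added insulation will reduce heat loss.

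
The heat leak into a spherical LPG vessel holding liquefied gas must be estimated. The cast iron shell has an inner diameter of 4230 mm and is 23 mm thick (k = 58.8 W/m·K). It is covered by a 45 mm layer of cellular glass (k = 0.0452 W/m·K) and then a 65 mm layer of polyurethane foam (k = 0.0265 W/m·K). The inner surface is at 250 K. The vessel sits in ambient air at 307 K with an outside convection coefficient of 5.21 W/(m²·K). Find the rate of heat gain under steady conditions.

Q ≈ 954 W

Radial (spherical) resistances in series:
R_cast iron shell = (1/2.115 − 1/2.138)/(4π×58.8) = 6.884×10^-6 K/W
R_cellular glass = (1/2.138 − 1/2.183)/(4π×0.0452) = 0.01697 K/W
R_polyurethane foam = (1/2.183 − 1/2.248)/(4π×0.0265) = 0.03977 K/W
R_outer film = 1/(h·4πr_o²) = 1/(5.21×4π×2.248²) = 0.003022 K/W
R_total = 0.05978 K/W
Q = ΔT/R_total = 57/0.05978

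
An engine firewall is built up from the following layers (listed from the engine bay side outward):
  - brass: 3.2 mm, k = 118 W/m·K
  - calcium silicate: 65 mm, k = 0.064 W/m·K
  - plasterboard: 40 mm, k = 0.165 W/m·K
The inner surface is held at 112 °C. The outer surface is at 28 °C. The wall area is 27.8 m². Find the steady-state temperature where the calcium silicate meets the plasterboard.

Thermal resistances in series:
R_brass = L/(kA) = 0.0032/(118×27.8) = 9.755×10^-7 K/W
R_calcium silicate = L/(kA) = 0.065/(0.064×27.8) = 0.03653 K/W
R_plasterboard = L/(kA) = 0.04/(0.165×27.8) = 0.00872 K/W
R_total = 0.04525 K/W;  Q = ΔT/R_total = 84/0.04525 = 1856 W
T_interface = T_inner − Q·ΣR(inner→interface) = 112 − 1860×0.03653

T ≈ 44.2 °C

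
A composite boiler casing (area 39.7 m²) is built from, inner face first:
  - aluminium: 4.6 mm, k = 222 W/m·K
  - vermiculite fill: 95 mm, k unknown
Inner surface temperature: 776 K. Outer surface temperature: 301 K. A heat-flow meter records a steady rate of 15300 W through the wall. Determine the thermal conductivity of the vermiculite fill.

k ≈ 0.0771 W/(m·K)

Treating each layer as a thermal resistance in series:
R_aluminium = L/(kA) = 0.0046/(222×39.7) = 5.219×10^-7 K/W
Sum of known resistances R_other = 5.219×10^-7 K/W
Total R = ΔT/Q = 475/15300 = 0.03105 K/W
R_vermiculite fill = R_total − R_other = 0.03105 K/W
k = L/(R·A) = 0.095/(0.03105×39.7)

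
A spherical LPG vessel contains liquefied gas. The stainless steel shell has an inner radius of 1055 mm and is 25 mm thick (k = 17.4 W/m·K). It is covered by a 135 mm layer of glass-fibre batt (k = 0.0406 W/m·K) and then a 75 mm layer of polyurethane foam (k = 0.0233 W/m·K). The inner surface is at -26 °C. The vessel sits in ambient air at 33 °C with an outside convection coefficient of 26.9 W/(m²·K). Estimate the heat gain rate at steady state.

Q ≈ 161 W

For a spherical shell R = (1/r₁ − 1/r₂)/(4πk); film R = 1/(h·4πr²). In series:
R_stainless steel shell = (1/1.055 − 1/1.08)/(4π×17.4) = 1.003×10^-4 K/W
R_glass-fibre batt = (1/1.08 − 1/1.215)/(4π×0.0406) = 0.2016 K/W
R_polyurethane foam = (1/1.215 − 1/1.29)/(4π×0.0233) = 0.1634 K/W
R_outer film = 1/(h·4πr_o²) = 1/(26.9×4π×1.29²) = 0.001778 K/W
R_total = 0.367 K/W
Q = ΔT/R_total = 59/0.367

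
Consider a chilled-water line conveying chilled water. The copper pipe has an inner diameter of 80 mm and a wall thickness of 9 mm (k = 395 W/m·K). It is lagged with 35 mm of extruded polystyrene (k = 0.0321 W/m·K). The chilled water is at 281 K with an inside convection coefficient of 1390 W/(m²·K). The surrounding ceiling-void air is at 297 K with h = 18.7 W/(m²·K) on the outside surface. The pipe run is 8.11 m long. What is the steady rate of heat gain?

Radial resistances (cylindrical: R_cond = ln(r_o/r_i)/(2πkL), R_conv = 1/(h·2πrL)):
R_inner film = 1/(h_i·2πr₁L) = 1/(1390×2π×0.04×8.11) = 3.53×10^-4 K/W
R_copper pipe wall = ln(49/40)/(2π×395×8.11) = 1.008×10^-5 K/W
R_extruded polystyrene = ln(84/49)/(2π×0.0321×8.11) = 0.3295 K/W
R_outer film = 1/(h_o·2πr_oL) = 1/(18.7×2π×0.084×8.11) = 0.01249 K/W
R_total = 0.3424 K/W
Q = ΔT/R_total = 16/0.3424

Q ≈ 46.7 W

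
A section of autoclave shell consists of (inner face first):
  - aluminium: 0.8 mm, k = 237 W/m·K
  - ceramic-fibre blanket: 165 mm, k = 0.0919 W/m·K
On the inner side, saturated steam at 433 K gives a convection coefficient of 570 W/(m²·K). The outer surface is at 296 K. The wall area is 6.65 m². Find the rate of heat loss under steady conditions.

Q ≈ 507 W

Model the wall as resistances in series:
R_inner film = 1/(h_i·A) = 1/(570×6.65) = 2.638×10^-4 K/W
R_aluminium = L/(kA) = 0.0008/(237×6.65) = 5.076×10^-7 K/W
R_ceramic-fibre blanket = L/(kA) = 0.165/(0.0919×6.65) = 0.27 K/W
R_total = 0.2703 K/W
Q = ΔT / R_total = 137 / 0.2703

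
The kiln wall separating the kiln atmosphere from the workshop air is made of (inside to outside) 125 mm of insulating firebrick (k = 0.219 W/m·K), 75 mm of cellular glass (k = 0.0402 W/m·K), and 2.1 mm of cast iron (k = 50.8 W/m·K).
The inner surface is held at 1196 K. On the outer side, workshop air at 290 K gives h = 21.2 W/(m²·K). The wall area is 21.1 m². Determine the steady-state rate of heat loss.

Treating each layer as a thermal resistance in series:
R_insulating firebrick = L/(kA) = 0.125/(0.219×21.1) = 0.02705 K/W
R_cellular glass = L/(kA) = 0.075/(0.0402×21.1) = 0.08842 K/W
R_cast iron = L/(kA) = 0.0021/(50.8×21.1) = 1.959×10^-6 K/W
R_outer film = 1/(h_o·A) = 1/(21.2×21.1) = 0.002236 K/W
R_total = 0.1177 K/W
Q = ΔT / R_total = 906 / 0.1177

Q ≈ 7700 W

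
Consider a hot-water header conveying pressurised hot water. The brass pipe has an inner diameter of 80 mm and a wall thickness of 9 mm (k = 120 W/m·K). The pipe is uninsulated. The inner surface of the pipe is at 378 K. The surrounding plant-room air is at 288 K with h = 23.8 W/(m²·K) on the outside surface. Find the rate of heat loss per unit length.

Per-layer cylindrical resistances, series-summed:
R_brass pipe wall = ln(49/40)/(2π×120×1) = 2.692×10^-4 K/W
R_outer film = 1/(h_o·2πr_oL) = 1/(23.8×2π×0.049×1) = 0.1365 K/W
R_total = 0.1367 K/W
Q = ΔT/R_total = 90/0.1367

q′ ≈ 658 W/m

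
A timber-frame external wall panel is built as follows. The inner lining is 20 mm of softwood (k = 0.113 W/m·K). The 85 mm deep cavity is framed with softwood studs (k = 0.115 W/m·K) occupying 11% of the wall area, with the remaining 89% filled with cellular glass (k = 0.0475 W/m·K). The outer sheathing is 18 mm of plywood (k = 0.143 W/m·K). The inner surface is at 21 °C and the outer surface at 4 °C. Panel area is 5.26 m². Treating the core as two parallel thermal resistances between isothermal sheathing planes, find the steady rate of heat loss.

Sheathing layers in series; stud and cavity paths in parallel between them.
R_inner = 0.02/(0.113×5.26) = 0.03365 K/W
R_stud  = 0.085/(0.115×0.11×5.26) = 1.277 K/W
R_cav   = 0.085/(0.0475×0.89×5.26) = 0.3823 K/W
1/R_core = 1/R_stud + 1/R_cav → R_core = 0.2942 K/W
R_outer = 0.018/(0.143×5.26) = 0.02393 K/W
R_total = 0.3518 K/W
Q = ΔT/R_total = 17/0.3518

Q ≈ 48.3 W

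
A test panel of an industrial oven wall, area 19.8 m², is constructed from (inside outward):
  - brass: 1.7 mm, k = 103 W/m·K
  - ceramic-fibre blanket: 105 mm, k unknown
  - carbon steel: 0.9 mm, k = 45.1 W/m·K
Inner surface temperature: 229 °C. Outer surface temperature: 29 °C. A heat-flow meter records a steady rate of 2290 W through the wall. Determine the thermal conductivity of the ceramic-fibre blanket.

k ≈ 0.0607 W/(m·K)

Treating each layer as a thermal resistance in series:
R_brass = L/(kA) = 0.0017/(103×19.8) = 8.336×10^-7 K/W
R_carbon steel = L/(kA) = 0.0009/(45.1×19.8) = 1.008×10^-6 K/W
Sum of known resistances R_other = 1.841×10^-6 K/W
Total R = ΔT/Q = 200/2290 = 0.08734 K/W
R_ceramic-fibre blanket = R_total − R_other = 0.08733 K/W
k = L/(R·A) = 0.105/(0.08733×19.8)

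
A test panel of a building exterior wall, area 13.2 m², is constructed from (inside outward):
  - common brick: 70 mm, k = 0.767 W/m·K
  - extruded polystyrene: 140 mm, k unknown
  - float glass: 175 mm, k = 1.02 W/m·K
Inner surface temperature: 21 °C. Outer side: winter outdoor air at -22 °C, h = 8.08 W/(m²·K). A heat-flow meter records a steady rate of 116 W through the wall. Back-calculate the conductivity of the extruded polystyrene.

Using the resistance-network approach (series):
R_common brick = L/(kA) = 0.07/(0.767×13.2) = 0.006914 K/W
R_float glass = L/(kA) = 0.175/(1.02×13.2) = 0.013 K/W
R_outer film = 1/(h_o·A) = 1/(8.08×13.2) = 0.009376 K/W
Sum of known resistances R_other = 0.02929 K/W
Total R = ΔT/Q = 43/116 = 0.3707 K/W
R_extruded polystyrene = R_total − R_other = 0.3414 K/W
k = L/(R·A) = 0.14/(0.3414×13.2)

k ≈ 0.0311 W/(m·K)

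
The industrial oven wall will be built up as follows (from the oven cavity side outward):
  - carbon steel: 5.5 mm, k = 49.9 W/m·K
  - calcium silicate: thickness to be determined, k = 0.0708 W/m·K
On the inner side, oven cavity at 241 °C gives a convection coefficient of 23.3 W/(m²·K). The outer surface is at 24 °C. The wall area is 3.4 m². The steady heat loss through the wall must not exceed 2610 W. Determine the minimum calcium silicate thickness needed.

Treating each layer as a thermal resistance in series:
R_inner film = 1/(h_i·A) = 1/(23.3×3.4) = 0.01262 K/W
R_carbon steel = L/(kA) = 0.0055/(49.9×3.4) = 3.242×10^-5 K/W
Sum of the known resistances R_other = 0.01266 K/W
Required total resistance R_tot = ΔT/Q_allow = 217/2610 = 0.08314 K/W
R_calcium silicate = R_tot − R_other = 0.07049 K/W
L = R·k·A = 0.07049×0.0708×3.4

L ≈ 17 mm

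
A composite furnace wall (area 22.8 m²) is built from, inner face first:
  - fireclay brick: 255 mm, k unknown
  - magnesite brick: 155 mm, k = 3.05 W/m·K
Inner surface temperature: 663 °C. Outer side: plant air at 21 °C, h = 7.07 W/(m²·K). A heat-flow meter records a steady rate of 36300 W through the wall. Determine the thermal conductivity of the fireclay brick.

k ≈ 1.21 W/(m·K)

Thermal resistances in series:
R_magnesite brick = L/(kA) = 0.155/(3.05×22.8) = 0.002229 K/W
R_outer film = 1/(h_o·A) = 1/(7.07×22.8) = 0.006204 K/W
Sum of known resistances R_other = 0.008433 K/W
Total R = ΔT/Q = 642/36300 = 0.01769 K/W
R_fireclay brick = R_total − R_other = 0.009253 K/W
k = L/(R·A) = 0.255/(0.009253×22.8)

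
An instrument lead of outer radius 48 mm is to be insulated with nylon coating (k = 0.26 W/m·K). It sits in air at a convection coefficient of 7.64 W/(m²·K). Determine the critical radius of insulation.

r_cr ≈ 34 mm

For a cylinder r_cr = k/h = 0.26/7.64
r_cr = 34 mm; since the bare radius (48 mm) is above r_cr, any added insulation will reduce heat loss.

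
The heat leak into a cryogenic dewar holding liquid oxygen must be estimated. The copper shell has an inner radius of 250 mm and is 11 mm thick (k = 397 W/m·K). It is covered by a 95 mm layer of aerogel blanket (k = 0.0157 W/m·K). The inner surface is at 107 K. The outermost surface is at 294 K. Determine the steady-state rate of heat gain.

Q ≈ 36.1 W

Each spherical layer contributes R = (1/r_i − 1/r_o)/(4πk):
R_copper shell = (1/0.25 − 1/0.261)/(4π×397) = 3.379×10^-5 K/W
R_aerogel blanket = (1/0.261 − 1/0.356)/(4π×0.0157) = 5.182 K/W
R_total = 5.182 K/W
Q = ΔT/R_total = 187/5.182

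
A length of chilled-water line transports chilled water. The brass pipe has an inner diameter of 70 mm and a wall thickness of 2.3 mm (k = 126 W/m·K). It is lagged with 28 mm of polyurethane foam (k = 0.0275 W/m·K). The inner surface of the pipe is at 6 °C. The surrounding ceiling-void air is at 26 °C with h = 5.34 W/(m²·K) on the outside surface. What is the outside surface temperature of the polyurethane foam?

T ≈ 23.5 °C

For a radial system each layer contributes R = ln(r_out/r_in)/(2πkL); films add R = 1/(hA).
R_brass pipe wall = ln(37.3/35)/(2π×126×1) = 8.039×10^-5 K/W
R_polyurethane foam = ln(65.3/37.3)/(2π×0.0275×1) = 3.241 K/W
R_outer film = 1/(h_o·2πr_oL) = 1/(5.34×2π×0.0653×1) = 0.4564 K/W
R_total = 3.697 K/W
Q = ΔT/R_total = 20/3.697
Q = 5.41 W/m
T_interface = T_inner + Q·ΣR(inner→interface) = 6 + 5.41×3.241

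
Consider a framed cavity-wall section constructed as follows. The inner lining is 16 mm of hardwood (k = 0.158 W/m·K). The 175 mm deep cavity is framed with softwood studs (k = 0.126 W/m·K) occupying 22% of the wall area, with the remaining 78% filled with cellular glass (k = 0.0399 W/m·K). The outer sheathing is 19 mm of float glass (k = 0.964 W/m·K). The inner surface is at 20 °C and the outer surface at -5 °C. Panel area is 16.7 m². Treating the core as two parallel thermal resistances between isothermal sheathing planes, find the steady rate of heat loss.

Sheathing layers in series; stud and cavity paths in parallel between them.
R_inner = 0.016/(0.158×16.7) = 0.006064 K/W
R_stud  = 0.175/(0.126×0.22×16.7) = 0.378 K/W
R_cav   = 0.175/(0.0399×0.78×16.7) = 0.3367 K/W
1/R_core = 1/R_stud + 1/R_cav → R_core = 0.1781 K/W
R_outer = 0.019/(0.964×16.7) = 0.00118 K/W
R_total = 0.1853 K/W
Q = ΔT/R_total = 25/0.1853

Q ≈ 135 W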